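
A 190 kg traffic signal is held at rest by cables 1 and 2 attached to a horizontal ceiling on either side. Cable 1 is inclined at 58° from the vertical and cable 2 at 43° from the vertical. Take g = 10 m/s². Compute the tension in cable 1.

Angles from the horizontal: cable 1 is 90° − 58° = 32°, cable 2 is 90° − 43° = 47°.
Weight W = 190 × 10 = 1900 N acts straight down.
Horizontal: T_1 cos 32° = T_2 cos 47°  →  T_2 = 1.243 T_1.
Vertical: T_1 sin 32° + T_2 sin 47° = 1900.
Substituting the horizontal relation into the vertical equation gives 1.439 T_1 = 1900, so T_1 = 1320 N.

T_1 ≈ 1320 N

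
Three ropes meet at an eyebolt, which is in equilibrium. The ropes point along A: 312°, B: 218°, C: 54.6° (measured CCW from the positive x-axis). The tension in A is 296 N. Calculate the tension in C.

T_C ≈ 1030 N

Resolve: ΣF_x = 296 cos 312° + T_B cos 218° + T_C cos 54.6° = 0.
        ΣF_y = 296 sin 312° + T_B sin 218° + T_C sin 54.6° = 0.
The known terms sum to (198.1, -220) N, so -0.7880 T_B + 0.5793 T_C = -198.1 and -0.6157 T_B + 0.8151 T_C = 220.
Solving simultaneously: T_B = 1011 N, T_C = 1034 N.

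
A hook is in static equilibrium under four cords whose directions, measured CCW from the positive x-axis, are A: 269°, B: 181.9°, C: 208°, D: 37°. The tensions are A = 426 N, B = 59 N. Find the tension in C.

T_C ≈ 1930 N

Resolve: ΣF_x = 426 cos 269° + 59 cos 181.9° + T_C cos 208° + T_D cos 37° = 0.
        ΣF_y = 426 sin 269° + 59 sin 181.9° + T_C sin 208° + T_D sin 37° = 0.
The known terms sum to (-66.4, -427.9) N, so -0.8829 T_C + 0.7986 T_D = 66.4 and -0.4695 T_C + 0.6018 T_D = 427.9.
Solving simultaneously: T_C = 1929 N, T_D = 2216 N.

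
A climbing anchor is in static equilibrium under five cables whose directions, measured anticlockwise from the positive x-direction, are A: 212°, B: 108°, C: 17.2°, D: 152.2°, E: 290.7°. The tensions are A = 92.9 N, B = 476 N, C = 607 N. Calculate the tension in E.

T_E ≈ 1030 N

Resolve: ΣF_x = 92.9 cos 212° + 476 cos 108° + 607 cos 17.2° + T_D cos 152.2° + T_E cos 290.7° = 0.
        ΣF_y = 92.9 sin 212° + 476 sin 108° + 607 sin 17.2° + T_D sin 152.2° + T_E sin 290.7° = 0.
The known terms sum to (354, 583) N, so -0.8846 T_D + 0.3535 T_E = -354 and 0.4664 T_D − 0.9354 T_E = -583.
Solving simultaneously: T_D = 810.7 N, T_E = 1027 N.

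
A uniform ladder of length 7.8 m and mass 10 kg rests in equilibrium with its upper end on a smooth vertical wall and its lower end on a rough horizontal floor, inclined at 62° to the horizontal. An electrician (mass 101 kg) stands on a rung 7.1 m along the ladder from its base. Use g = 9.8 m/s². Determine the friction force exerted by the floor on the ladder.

f ≈ 505 N

Torques about the foot: N_wall · 7.8 sin 62° = 10×9.8×3.9 cos 62° + 101×9.8×7.1 cos 62° → N_wall = 505.11 N.
ΣF_x = 0: f_floor = N_wall = 505.11 N.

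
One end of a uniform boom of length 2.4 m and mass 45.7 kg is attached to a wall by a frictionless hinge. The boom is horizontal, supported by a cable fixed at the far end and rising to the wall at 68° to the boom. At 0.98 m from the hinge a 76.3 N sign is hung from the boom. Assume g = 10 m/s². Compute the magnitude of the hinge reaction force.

|H| ≈ 293 N

Take torques about the hinge: T sin 68° · 2.4 = 45.7×10×1.2 + 76.3×0.98 = 623.17 N·m.
So T = 623.17 / (0.9272 × 2.4) = 280.05 N.
ΣF_x = 0: H_x = T cos 68° = 104.91 N.
ΣF_y = 0: H_y = (45.7×10 + 76.3) − T sin 68° = 533.3 − 259.66 = 273.64 N.
|H| = √(H_x² + H_y²) = √((104.91)² + (273.64)²) = 293.06 N.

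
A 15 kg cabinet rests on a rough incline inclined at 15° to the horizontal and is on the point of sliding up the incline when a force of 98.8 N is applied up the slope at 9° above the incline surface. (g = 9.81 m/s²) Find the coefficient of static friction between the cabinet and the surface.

On the verge of sliding up the incline, friction is at its maximum μN and acts down the slope.
Perpendicular to incline: N = W cos 15° − P sin 9° = 142.1 − 15.46 = 126.7 N.
Along incline: P cos 9° − μN = W sin 15° → μ = −(W sin 15° − P cos 9°) / N = 0.4697.

μ ≈ 0.470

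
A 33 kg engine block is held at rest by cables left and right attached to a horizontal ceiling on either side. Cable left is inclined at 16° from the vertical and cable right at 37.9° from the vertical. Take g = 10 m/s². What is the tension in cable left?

T_left ≈ 251 N

Angles from the horizontal: cable left is 90° − 16° = 74°, cable right is 90° − 37.9° = 52.1°.
Weight W = 33 × 10 = 330 N acts straight down.
Horizontal: T_left cos 74° = T_right cos 52.1°  →  T_right = 0.4487 T_left.
Vertical: T_left sin 74° + T_right sin 52.1° = 330.
Substituting the horizontal relation into the vertical equation gives 1.315 T_left = 330, so T_left = 250.9 N.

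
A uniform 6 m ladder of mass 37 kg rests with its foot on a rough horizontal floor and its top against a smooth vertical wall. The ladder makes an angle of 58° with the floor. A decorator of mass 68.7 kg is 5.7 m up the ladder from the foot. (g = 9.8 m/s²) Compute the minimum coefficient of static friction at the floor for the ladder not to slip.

ΣF_y = 0: N_floor = 37×9.8 + 68.7×9.8 = 1035.9 N.
Torques about the foot: N_wall · 6 sin 58° = 37×9.8×3 cos 58° + 68.7×9.8×5.7 cos 58° → N_wall = 512.95 N.
ΣF_x = 0: f_floor = N_wall = 512.95 N.
μ_min = f_floor / N_floor = 512.95 / 1035.9 = 0.4952.

μ_min ≈ 0.495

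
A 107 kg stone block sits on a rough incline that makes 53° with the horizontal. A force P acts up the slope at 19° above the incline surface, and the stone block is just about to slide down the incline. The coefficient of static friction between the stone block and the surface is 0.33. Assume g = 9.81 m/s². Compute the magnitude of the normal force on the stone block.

N ≈ 387 N

On the verge of sliding down the incline, friction equals μN and acts up the slope.
Perpendicular: N + P sin 19° = W cos 53° = 631.7 N.
Along incline: P cos 19° + μN = W sin 53° with W sin 53° = 838.3 N.
Solving the pair for P and N: P = 751.5 N, N = 387 N (and f = μN = 127.7 N).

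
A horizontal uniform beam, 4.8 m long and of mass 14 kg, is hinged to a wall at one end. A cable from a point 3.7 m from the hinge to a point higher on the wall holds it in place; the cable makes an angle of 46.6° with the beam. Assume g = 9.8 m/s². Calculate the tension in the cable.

Take torques about the hinge: T sin 46.6° · 3.7 = 14×9.8×2.4 = 329.28 N·m.
So T = 329.28 / (0.7266 × 3.7) = 122.49 N.

T ≈ 122 N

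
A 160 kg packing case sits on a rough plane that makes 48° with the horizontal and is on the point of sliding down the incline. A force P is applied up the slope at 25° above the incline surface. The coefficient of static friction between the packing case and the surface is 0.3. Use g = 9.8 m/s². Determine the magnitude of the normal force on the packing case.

On the verge of sliding down the incline, friction equals μN and acts up the slope.
Perpendicular: N + P sin 25° = W cos 48° = 1049 N.
Along incline: P cos 25° + μN = W sin 48° with W sin 48° = 1165 N.
Solving the pair for P and N: P = 1091 N, N = 588.1 N (and f = μN = 176.4 N).

N ≈ 588 N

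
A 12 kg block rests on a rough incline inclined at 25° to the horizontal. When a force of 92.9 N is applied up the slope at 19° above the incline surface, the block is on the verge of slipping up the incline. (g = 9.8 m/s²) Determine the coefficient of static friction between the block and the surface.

μ ≈ 0.500

On the verge of sliding up the incline, friction is at its maximum μN and acts down the slope.
Perpendicular to incline: N = W cos 25° − P sin 19° = 106.6 − 30.25 = 76.34 N.
Along incline: P cos 19° − μN = W sin 25° → μ = −(W sin 25° − P cos 19°) / N = 0.4996.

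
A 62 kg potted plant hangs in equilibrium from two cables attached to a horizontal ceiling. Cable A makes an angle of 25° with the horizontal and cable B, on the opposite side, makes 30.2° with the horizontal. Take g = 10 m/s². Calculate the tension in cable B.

Weight W = 62 × 10 = 620 N acts straight down.
Horizontal: T_A cos 25° = T_B cos 30.2°  →  T_A = 0.9536 T_B.
Vertical: T_A sin 25° + T_B sin 30.2° = 620.
Substituting the horizontal relation into the vertical equation gives 0.906 T_B = 620, so T_B = 684.3 N.

T_B ≈ 684 N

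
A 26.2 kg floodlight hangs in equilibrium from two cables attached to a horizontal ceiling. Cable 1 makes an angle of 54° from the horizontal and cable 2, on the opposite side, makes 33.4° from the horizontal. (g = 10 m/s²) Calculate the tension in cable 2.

T_2 ≈ 154 N

Weight W = 26.2 × 10 = 262 N acts straight down.
Horizontal: T_1 cos 54° = T_2 cos 33.4°  →  T_1 = 1.42 T_2.
Vertical: T_1 sin 54° + T_2 sin 33.4° = 262.
Substituting the horizontal relation into the vertical equation gives 1.7 T_2 = 262, so T_2 = 154.2 N.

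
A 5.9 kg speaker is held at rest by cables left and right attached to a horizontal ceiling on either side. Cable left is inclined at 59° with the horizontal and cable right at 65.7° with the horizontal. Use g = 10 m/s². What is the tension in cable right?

T_right ≈ 37 N

Weight W = 5.9 × 10 = 59 N acts straight down.
Horizontal: T_left cos 59° = T_right cos 65.7°  →  T_left = 0.799 T_right.
Vertical: T_left sin 59° + T_right sin 65.7° = 59.
Substituting the horizontal relation into the vertical equation gives 1.596 T_right = 59, so T_right = 36.96 N.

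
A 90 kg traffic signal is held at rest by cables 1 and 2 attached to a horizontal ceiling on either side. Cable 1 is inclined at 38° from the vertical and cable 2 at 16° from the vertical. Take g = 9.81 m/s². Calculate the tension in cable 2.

T_2 ≈ 672 N

Angles from the horizontal: cable 1 is 90° − 38° = 52°, cable 2 is 90° − 16° = 74°.
Weight W = 90 × 9.81 = 882.9 N acts straight down.
Horizontal: T_1 cos 52° = T_2 cos 74°  →  T_1 = 0.4477 T_2.
Vertical: T_1 sin 52° + T_2 sin 74° = 882.9.
Substituting the horizontal relation into the vertical equation gives 1.314 T_2 = 882.9, so T_2 = 671.9 N.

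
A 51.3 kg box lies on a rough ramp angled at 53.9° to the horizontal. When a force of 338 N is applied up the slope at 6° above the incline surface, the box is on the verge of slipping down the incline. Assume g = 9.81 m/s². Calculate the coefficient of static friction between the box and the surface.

μ ≈ 0.270

On the verge of sliding down the incline, friction is at its maximum μN and acts up the slope.
Perpendicular to incline: N = W cos 53.9° − P sin 6° = 296.5 − 35.33 = 261.2 N.
Along incline: P cos 6° + μN = W sin 53.9° → μ = (W sin 53.9° − P cos 6°) / N = 0.2698.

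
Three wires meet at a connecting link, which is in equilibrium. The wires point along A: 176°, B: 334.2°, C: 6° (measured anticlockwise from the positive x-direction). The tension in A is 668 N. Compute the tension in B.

T_B ≈ 220 N

Resolve: ΣF_x = 668 cos 176° + T_B cos 334.2° + T_C cos 6° = 0.
        ΣF_y = 668 sin 176° + T_B sin 334.2° + T_C sin 6° = 0.
The known terms sum to (-666.4, 46.6) N, so 0.9003 T_B + 0.9945 T_C = 666.4 and -0.4352 T_B + 0.1045 T_C = -46.6.
Solving simultaneously: T_B = 220.1 N, T_C = 470.8 N.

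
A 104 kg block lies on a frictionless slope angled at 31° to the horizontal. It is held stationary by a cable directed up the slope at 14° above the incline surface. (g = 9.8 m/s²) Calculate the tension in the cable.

T ≈ 541 N

Take axes along and perpendicular to the incline. Weight components: W sin 31° = 524.9 N down-slope, W cos 31° = 873.6 N into the surface.
Along incline: T cos 14° = W sin 31° → T = 541 N.
Perpendicular: N = W cos 31° − T sin 14° = 742.7 N.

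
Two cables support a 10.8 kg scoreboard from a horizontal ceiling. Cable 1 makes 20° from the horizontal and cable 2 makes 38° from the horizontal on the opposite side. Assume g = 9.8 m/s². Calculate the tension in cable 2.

T_2 ≈ 117 N

Weight W = 10.8 × 9.8 = 105.8 N acts straight down.
Horizontal: T_1 cos 20° = T_2 cos 38°  →  T_1 = 0.8386 T_2.
Vertical: T_1 sin 20° + T_2 sin 38° = 105.8.
Substituting the horizontal relation into the vertical equation gives 0.9025 T_2 = 105.8, so T_2 = 117.3 N.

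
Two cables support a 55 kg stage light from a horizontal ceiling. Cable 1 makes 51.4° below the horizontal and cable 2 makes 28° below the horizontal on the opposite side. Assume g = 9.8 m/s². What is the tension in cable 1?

T_1 ≈ 484 N

Weight W = 55 × 9.8 = 539 N acts straight down.
Horizontal: T_1 cos 51.4° = T_2 cos 28°  →  T_2 = 0.7066 T_1.
Vertical: T_1 sin 51.4° + T_2 sin 28° = 539.
Substituting the horizontal relation into the vertical equation gives 1.113 T_1 = 539, so T_1 = 484.2 N.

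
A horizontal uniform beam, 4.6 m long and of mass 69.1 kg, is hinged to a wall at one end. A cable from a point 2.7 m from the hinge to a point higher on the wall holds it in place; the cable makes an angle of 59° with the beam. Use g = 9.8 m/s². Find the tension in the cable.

T ≈ 673 N

Take torques about the hinge: T sin 59° · 2.7 = 69.1×9.8×2.3 = 1557.5 N·m.
So T = 1557.5 / (0.8572 × 2.7) = 672.98 N.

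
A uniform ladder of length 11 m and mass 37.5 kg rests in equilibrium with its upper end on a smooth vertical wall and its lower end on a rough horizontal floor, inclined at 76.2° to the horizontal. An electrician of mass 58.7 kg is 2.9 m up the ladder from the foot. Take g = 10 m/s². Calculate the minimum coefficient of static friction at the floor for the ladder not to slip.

μ_min ≈ 0.0874

ΣF_y = 0: N_floor = 37.5×10 + 58.7×10 = 962 N.
Torques about the foot: N_wall · 11 sin 76.2° = 37.5×10×5.5 cos 76.2° + 58.7×10×2.9 cos 76.2° → N_wall = 84.066 N.
ΣF_x = 0: f_floor = N_wall = 84.066 N.
μ_min = f_floor / N_floor = 84.066 / 962 = 0.08739.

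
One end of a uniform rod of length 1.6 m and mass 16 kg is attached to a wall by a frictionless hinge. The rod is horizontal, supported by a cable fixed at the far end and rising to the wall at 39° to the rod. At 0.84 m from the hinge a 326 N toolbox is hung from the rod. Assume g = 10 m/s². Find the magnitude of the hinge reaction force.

Take torques about the hinge: T sin 39° · 1.6 = 16×10×0.8 + 326×0.84 = 401.84 N·m.
So T = 401.84 / (0.6293 × 1.6) = 399.08 N.
ΣF_x = 0: H_x = T cos 39° = 310.14 N.
ΣF_y = 0: H_y = (16×10 + 326) − T sin 39° = 486 − 251.15 = 234.85 N.
|H| = √(H_x² + H_y²) = √((310.14)² + (234.85)²) = 389.03 N.

|H| ≈ 389 N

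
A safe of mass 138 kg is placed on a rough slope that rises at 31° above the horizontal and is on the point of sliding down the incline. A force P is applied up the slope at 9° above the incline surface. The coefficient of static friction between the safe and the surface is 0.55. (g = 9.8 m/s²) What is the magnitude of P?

On the verge of sliding down the incline, friction equals μN and acts up the slope.
Perpendicular: N + P sin 9° = W cos 31° = 1159 N.
Along incline: P cos 9° + μN = W sin 31° with W sin 31° = 696.5 N.
Solving the pair for P and N: P = 65.39 N, N = 1149 N (and f = μN = 632 N).

P ≈ 65.4 N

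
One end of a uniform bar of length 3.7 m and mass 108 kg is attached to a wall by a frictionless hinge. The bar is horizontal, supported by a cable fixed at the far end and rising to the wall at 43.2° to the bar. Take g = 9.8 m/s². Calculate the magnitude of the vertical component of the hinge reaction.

|H_y| ≈ 529 N

Take torques about the hinge: T sin 43.2° · 3.7 = 108×9.8×1.85 = 1958 N·m.
So T = 1958 / (0.6845 × 3.7) = 773.07 N.
ΣF_y = 0: H_y = (108×9.8) − T sin 43.2° = 1058.4 − 529.2 = 529.2 N.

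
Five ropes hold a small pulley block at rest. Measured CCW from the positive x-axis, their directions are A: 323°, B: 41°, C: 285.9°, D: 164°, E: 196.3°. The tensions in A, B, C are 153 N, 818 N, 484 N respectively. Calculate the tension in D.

Resolve: ΣF_x = 153 cos 323° + 818 cos 41° + 484 cos 285.9° + T_D cos 164° + T_E cos 196.3° = 0.
        ΣF_y = 153 sin 323° + 818 sin 41° + 484 sin 285.9° + T_D sin 164° + T_E sin 196.3° = 0.
The known terms sum to (872.1, -20.9) N, so -0.9613 T_D − 0.9598 T_E = -872.1 and 0.2756 T_D − 0.2807 T_E = 20.9.
Solving simultaneously: T_D = 495.6 N, T_E = 412.3 N.

T_D ≈ 496 N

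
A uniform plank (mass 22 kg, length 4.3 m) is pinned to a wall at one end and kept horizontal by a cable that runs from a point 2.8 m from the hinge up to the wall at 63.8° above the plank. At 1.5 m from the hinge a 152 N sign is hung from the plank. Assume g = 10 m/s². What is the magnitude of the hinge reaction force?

Take torques about the hinge: T sin 63.8° · 2.8 = 22×10×2.15 + 152×1.5 = 701 N·m.
So T = 701 / (0.8973 × 2.8) = 279.02 N.
ΣF_x = 0: H_x = T cos 63.8° = 123.19 N.
ΣF_y = 0: H_y = (22×10 + 152) − T sin 63.8° = 372 − 250.36 = 121.64 N.
|H| = √(H_x² + H_y²) = √((123.19)² + (121.64)²) = 173.13 N.

|H| ≈ 173 N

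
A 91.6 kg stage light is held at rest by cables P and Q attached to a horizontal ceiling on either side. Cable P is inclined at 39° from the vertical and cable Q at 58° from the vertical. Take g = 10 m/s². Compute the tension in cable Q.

Angles from the horizontal: cable P is 90° − 39° = 51°, cable Q is 90° − 58° = 32°.
Weight W = 91.6 × 10 = 916 N acts straight down.
Horizontal: T_P cos 51° = T_Q cos 32°  →  T_P = 1.348 T_Q.
Vertical: T_P sin 51° + T_Q sin 32° = 916.
Substituting the horizontal relation into the vertical equation gives 1.577 T_Q = 916, so T_Q = 580.8 N.

T_Q ≈ 581 N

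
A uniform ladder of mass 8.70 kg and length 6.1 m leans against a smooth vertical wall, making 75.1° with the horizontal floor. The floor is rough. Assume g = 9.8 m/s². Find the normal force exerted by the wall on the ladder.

Torques about the foot: N_wall · 6.1 sin 75.1° = 8.70×9.8×3.05 cos 75.1° → N_wall = 11.343 N.

N_wall ≈ 11.3 N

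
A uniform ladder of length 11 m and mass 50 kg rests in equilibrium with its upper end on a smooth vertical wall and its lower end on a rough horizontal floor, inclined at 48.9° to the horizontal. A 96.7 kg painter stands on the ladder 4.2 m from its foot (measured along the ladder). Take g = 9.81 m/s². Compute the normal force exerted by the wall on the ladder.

N_wall ≈ 530 N

Torques about the foot: N_wall · 11 sin 48.9° = 50×9.81×5.5 cos 48.9° + 96.7×9.81×4.2 cos 48.9° → N_wall = 529.92 N.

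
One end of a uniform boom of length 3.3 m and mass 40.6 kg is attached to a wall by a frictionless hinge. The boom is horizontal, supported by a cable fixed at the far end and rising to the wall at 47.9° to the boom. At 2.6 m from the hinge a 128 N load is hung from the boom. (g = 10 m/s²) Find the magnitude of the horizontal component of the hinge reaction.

H_x ≈ 275 N

Take torques about the hinge: T sin 47.9° · 3.3 = 40.6×10×1.65 + 128×2.6 = 1002.7 N·m.
So T = 1002.7 / (0.7420 × 3.3) = 409.51 N.
ΣF_x = 0: H_x = T cos 47.9° = 274.55 N.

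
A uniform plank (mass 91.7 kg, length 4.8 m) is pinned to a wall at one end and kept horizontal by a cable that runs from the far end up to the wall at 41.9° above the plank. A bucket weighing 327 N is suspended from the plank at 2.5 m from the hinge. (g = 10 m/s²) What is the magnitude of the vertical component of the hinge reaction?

|H_y| ≈ 615 N

Take torques about the hinge: T sin 41.9° · 4.8 = 91.7×10×2.4 + 327×2.5 = 3018.3 N·m.
So T = 3018.3 / (0.6678 × 4.8) = 941.57 N.
ΣF_y = 0: H_y = (91.7×10 + 327) − T sin 41.9° = 1244 − 628.81 = 615.19 N.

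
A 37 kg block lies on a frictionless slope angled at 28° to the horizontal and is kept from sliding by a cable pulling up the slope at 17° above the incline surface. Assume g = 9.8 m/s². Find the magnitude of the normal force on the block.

N ≈ 268 N

Take axes along and perpendicular to the incline. Weight components: W sin 28° = 170.2 N down-slope, W cos 28° = 320.2 N into the surface.
Along incline: T cos 17° = W sin 28° → T = 178 N.
Perpendicular: N = W cos 28° − T sin 17° = 268.1 N.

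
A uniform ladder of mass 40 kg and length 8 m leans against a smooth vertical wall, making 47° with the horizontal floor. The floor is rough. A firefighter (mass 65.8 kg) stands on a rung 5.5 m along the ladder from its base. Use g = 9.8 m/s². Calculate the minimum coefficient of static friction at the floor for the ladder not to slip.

μ_min ≈ 0.575

ΣF_y = 0: N_floor = 40×9.8 + 65.8×9.8 = 1036.8 N.
Torques about the foot: N_wall · 8 sin 47° = 40×9.8×4 cos 47° + 65.8×9.8×5.5 cos 47° → N_wall = 596.18 N.
ΣF_x = 0: f_floor = N_wall = 596.18 N.
μ_min = f_floor / N_floor = 596.18 / 1036.8 = 0.575.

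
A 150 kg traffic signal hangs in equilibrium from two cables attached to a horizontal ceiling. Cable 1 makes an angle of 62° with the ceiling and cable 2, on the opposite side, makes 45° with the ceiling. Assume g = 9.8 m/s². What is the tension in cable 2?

Weight W = 150 × 9.8 = 1470 N acts straight down.
Horizontal: T_1 cos 62° = T_2 cos 45°  →  T_1 = 1.506 T_2.
Vertical: T_1 sin 62° + T_2 sin 45° = 1470.
Substituting the horizontal relation into the vertical equation gives 2.037 T_2 = 1470, so T_2 = 721.7 N.

T_2 ≈ 722 N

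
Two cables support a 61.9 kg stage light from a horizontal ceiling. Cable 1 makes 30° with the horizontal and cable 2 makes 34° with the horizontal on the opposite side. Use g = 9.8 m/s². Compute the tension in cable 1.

T_1 ≈ 560 N

Weight W = 61.9 × 9.8 = 606.6 N acts straight down.
Horizontal: T_1 cos 30° = T_2 cos 34°  →  T_2 = 1.045 T_1.
Vertical: T_1 sin 30° + T_2 sin 34° = 606.6.
Substituting the horizontal relation into the vertical equation gives 1.084 T_1 = 606.6, so T_1 = 559.5 N.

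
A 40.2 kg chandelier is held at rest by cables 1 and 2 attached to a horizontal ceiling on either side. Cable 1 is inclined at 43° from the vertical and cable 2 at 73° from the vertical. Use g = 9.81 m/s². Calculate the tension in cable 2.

T_2 ≈ 299 N

Angles from the horizontal: cable 1 is 90° − 43° = 47°, cable 2 is 90° − 73° = 17°.
Weight W = 40.2 × 9.81 = 394.4 N acts straight down.
Horizontal: T_1 cos 47° = T_2 cos 17°  →  T_1 = 1.402 T_2.
Vertical: T_1 sin 47° + T_2 sin 17° = 394.4.
Substituting the horizontal relation into the vertical equation gives 1.318 T_2 = 394.4, so T_2 = 299.2 N.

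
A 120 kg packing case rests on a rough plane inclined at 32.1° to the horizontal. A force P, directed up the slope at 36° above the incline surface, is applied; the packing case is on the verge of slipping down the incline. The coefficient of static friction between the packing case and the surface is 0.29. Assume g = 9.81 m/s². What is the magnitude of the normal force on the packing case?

N ≈ 688 N

On the verge of sliding down the incline, friction equals μN and acts up the slope.
Perpendicular: N + P sin 36° = W cos 32.1° = 997.2 N.
Along incline: P cos 36° + μN = W sin 32.1° with W sin 32.1° = 625.6 N.
Solving the pair for P and N: P = 526.8 N, N = 687.6 N (and f = μN = 199.4 N).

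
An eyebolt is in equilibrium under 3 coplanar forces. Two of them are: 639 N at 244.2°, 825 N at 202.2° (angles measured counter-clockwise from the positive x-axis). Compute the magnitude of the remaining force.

Sum the known components: ΣF_x = -1042 N, ΣF_y = -887 N.
For equilibrium the remaining force must supply (−ΣF_x, −ΣF_y) = (1042, 887) N.
Magnitude = √((1042)² + (887)²) = 1368 N; direction = atan2(887, 1042) = 40.4°.

F ≈ 1370 N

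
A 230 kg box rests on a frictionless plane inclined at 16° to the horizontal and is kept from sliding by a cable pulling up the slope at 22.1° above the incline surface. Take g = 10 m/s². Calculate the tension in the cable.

T ≈ 684 N

Take axes along and perpendicular to the incline. Weight components: W sin 16° = 634 N down-slope, W cos 16° = 2211 N into the surface.
Along incline: T cos 22.1° = W sin 16° → T = 684.2 N.
Perpendicular: N = W cos 16° − T sin 22.1° = 1953 N.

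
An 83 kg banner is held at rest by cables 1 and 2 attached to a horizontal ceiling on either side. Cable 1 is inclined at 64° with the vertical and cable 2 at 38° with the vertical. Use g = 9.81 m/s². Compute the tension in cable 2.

Angles from the horizontal: cable 1 is 90° − 64° = 26°, cable 2 is 90° − 38° = 52°.
Weight W = 83 × 9.81 = 814.2 N acts straight down.
Horizontal: T_1 cos 26° = T_2 cos 52°  →  T_1 = 0.685 T_2.
Vertical: T_1 sin 26° + T_2 sin 52° = 814.2.
Substituting the horizontal relation into the vertical equation gives 1.088 T_2 = 814.2, so T_2 = 748.2 N.

T_2 ≈ 748 N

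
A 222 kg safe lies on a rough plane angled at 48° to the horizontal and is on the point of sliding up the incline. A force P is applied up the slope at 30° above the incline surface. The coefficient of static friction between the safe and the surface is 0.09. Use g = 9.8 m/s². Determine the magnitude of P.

P ≈ 1920 N

On the verge of sliding up the incline, friction equals μN and acts down the slope.
Perpendicular: N + P sin 30° = W cos 48° = 1456 N.
Along incline: P cos 30° = W sin 48° + μN  with W sin 48° = 1617 N.
Solving the pair for P and N: P = 1919 N, N = 496.5 N (and f = μN = 44.69 N).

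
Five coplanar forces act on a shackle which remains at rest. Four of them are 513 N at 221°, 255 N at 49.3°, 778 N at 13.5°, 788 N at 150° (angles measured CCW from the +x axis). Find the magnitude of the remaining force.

Sum the known components: ΣF_x = -146.8 N, ΣF_y = 432.4 N.
For equilibrium the remaining force must supply (−ΣF_x, −ΣF_y) = (146.8, -432.4) N.
Magnitude = √((146.8)² + (-432.4)²) = 456.6 N; direction = atan2(-432.4, 146.8) = 288.8°.

F ≈ 457 N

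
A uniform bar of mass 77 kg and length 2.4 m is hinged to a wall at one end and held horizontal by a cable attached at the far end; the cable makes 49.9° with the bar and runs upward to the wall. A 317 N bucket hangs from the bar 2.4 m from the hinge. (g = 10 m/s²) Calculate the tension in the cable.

Take torques about the hinge: T sin 49.9° · 2.4 = 77×10×1.2 + 317×2.4 = 1684.8 N·m.
So T = 1684.8 / (0.7649 × 2.4) = 917.74 N.

T ≈ 918 N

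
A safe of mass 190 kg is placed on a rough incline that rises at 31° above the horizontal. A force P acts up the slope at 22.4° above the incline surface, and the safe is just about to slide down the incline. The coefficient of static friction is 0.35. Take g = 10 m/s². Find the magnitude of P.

On the verge of sliding down the incline, friction equals μN and acts up the slope.
Perpendicular: N + P sin 22.4° = W cos 31° = 1629 N.
Along incline: P cos 22.4° + μN = W sin 31° with W sin 31° = 978.6 N.
Solving the pair for P and N: P = 516.4 N, N = 1432 N (and f = μN = 501.1 N).

P ≈ 516 N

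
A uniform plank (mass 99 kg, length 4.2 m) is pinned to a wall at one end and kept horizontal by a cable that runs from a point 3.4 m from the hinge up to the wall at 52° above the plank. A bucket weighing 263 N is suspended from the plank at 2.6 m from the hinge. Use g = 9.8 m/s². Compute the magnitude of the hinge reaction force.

Take torques about the hinge: T sin 52° · 3.4 = 99×9.8×2.1 + 263×2.6 = 2721.2 N·m.
So T = 2721.2 / (0.7880 × 3.4) = 1015.7 N.
ΣF_x = 0: H_x = T cos 52° = 625.31 N.
ΣF_y = 0: H_y = (99×9.8 + 263) − T sin 52° = 1233.2 − 800.36 = 432.84 N.
|H| = √(H_x² + H_y²) = √((625.31)² + (432.84)²) = 760.5 N.

|H| ≈ 761 N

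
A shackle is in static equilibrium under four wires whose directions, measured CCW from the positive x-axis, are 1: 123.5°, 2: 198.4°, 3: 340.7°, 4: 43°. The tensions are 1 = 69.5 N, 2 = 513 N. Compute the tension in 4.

Resolve: ΣF_x = 69.5 cos 123.5° + 513 cos 198.4° + T_3 cos 340.7° + T_4 cos 43° = 0.
        ΣF_y = 69.5 sin 123.5° + 513 sin 198.4° + T_3 sin 340.7° + T_4 sin 43° = 0.
The known terms sum to (-525.1, -104) N, so 0.9438 T_3 + 0.7314 T_4 = 525.1 and -0.3305 T_3 + 0.6820 T_4 = 104.
Solving simultaneously: T_3 = 318.6 N, T_4 = 306.9 N.

T_4 ≈ 307 N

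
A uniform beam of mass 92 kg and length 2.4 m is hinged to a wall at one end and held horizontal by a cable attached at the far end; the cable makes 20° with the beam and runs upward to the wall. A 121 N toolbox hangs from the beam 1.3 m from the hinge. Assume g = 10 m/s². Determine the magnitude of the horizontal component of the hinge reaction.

Take torques about the hinge: T sin 20° · 2.4 = 92×10×1.2 + 121×1.3 = 1261.3 N·m.
So T = 1261.3 / (0.3420 × 2.4) = 1536.6 N.
ΣF_x = 0: H_x = T cos 20° = 1443.9 N.

H_x ≈ 1440 N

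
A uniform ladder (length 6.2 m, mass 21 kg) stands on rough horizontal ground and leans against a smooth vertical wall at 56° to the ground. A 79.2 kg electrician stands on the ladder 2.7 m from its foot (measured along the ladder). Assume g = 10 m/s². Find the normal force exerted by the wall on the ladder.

N_wall ≈ 303 N

Torques about the foot: N_wall · 6.2 sin 56° = 21×10×3.1 cos 56° + 79.2×10×2.7 cos 56° → N_wall = 303.46 N.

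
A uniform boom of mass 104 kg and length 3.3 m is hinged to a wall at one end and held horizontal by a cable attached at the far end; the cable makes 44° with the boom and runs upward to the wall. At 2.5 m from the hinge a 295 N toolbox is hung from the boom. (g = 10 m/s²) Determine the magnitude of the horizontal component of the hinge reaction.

H_x ≈ 770 N

Take torques about the hinge: T sin 44° · 3.3 = 104×10×1.65 + 295×2.5 = 2453.5 N·m.
So T = 2453.5 / (0.6947 × 3.3) = 1070.3 N.
ΣF_x = 0: H_x = T cos 44° = 769.9 N.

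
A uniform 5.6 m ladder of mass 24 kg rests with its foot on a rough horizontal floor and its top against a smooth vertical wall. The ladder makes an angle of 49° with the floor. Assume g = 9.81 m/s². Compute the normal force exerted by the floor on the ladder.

ΣF_y = 0: N_floor = 24×9.81 = 235.44 N.

N_floor ≈ 235 N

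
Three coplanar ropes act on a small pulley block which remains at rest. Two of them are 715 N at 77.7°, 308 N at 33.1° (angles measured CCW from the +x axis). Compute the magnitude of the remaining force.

F ≈ 959 N

Sum the known components: ΣF_x = 410.3 N, ΣF_y = 866.8 N.
For equilibrium the remaining force must supply (−ΣF_x, −ΣF_y) = (-410.3, -866.8) N.
Magnitude = √((-410.3)² + (-866.8)²) = 959 N; direction = atan2(-866.8, -410.3) = 244.7°.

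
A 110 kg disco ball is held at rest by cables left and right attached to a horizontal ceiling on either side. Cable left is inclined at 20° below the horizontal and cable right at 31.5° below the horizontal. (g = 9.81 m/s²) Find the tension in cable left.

T_left ≈ 1180 N

Weight W = 110 × 9.81 = 1079 N acts straight down.
Horizontal: T_left cos 20° = T_right cos 31.5°  →  T_right = 1.102 T_left.
Vertical: T_left sin 20° + T_right sin 31.5° = 1079.
Substituting the horizontal relation into the vertical equation gives 0.9179 T_left = 1079, so T_left = 1176 N.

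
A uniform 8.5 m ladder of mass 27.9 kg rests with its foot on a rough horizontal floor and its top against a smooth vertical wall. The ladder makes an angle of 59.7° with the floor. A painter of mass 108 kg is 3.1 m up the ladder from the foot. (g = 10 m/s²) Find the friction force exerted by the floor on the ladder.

f ≈ 312 N

Torques about the foot: N_wall · 8.5 sin 59.7° = 27.9×10×4.25 cos 59.7° + 108×10×3.1 cos 59.7° → N_wall = 311.68 N.
ΣF_x = 0: f_floor = N_wall = 311.68 N.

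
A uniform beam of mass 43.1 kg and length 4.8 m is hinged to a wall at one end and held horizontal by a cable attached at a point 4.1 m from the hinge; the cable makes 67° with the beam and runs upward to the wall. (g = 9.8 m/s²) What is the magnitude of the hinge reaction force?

Take torques about the hinge: T sin 67° · 4.1 = 43.1×9.8×2.4 = 1013.7 N·m.
So T = 1013.7 / (0.9205 × 4.1) = 268.6 N.
ΣF_x = 0: H_x = T cos 67° = 104.95 N.
ΣF_y = 0: H_y = (43.1×9.8) − T sin 67° = 422.38 − 247.25 = 175.13 N.
|H| = √(H_x² + H_y²) = √((104.95)² + (175.13)²) = 204.17 N.

|H| ≈ 204 N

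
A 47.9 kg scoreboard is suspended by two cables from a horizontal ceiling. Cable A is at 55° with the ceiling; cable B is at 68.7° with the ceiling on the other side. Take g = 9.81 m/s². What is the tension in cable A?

Weight W = 47.9 × 9.81 = 469.9 N acts straight down.
Horizontal: T_A cos 55° = T_B cos 68.7°  →  T_B = 1.579 T_A.
Vertical: T_A sin 55° + T_B sin 68.7° = 469.9.
Substituting the horizontal relation into the vertical equation gives 2.29 T_A = 469.9, so T_A = 205.2 N.

T_A ≈ 205 N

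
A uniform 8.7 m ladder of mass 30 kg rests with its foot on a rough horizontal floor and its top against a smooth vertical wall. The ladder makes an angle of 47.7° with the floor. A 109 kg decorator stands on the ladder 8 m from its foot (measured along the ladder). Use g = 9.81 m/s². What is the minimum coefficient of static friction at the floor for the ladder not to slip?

ΣF_y = 0: N_floor = 30×9.81 + 109×9.81 = 1363.6 N.
Torques about the foot: N_wall · 8.7 sin 47.7° = 30×9.81×4.35 cos 47.7° + 109×9.81×8 cos 47.7° → N_wall = 1028.6 N.
ΣF_x = 0: f_floor = N_wall = 1028.6 N.
μ_min = f_floor / N_floor = 1028.6 / 1363.6 = 0.7543.

μ_min ≈ 0.754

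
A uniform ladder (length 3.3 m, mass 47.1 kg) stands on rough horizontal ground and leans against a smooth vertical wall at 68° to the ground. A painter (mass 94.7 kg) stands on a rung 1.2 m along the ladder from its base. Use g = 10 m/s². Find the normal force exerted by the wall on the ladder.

Torques about the foot: N_wall · 3.3 sin 68° = 47.1×10×1.65 cos 68° + 94.7×10×1.2 cos 68° → N_wall = 234.28 N.

N_wall ≈ 234 N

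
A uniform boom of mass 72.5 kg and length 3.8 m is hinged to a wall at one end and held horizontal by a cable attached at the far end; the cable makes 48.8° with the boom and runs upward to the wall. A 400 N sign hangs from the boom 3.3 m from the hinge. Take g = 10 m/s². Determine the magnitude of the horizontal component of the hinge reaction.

H_x ≈ 621 N

Take torques about the hinge: T sin 48.8° · 3.8 = 72.5×10×1.9 + 400×3.3 = 2697.5 N·m.
So T = 2697.5 / (0.7524 × 3.8) = 943.45 N.
ΣF_x = 0: H_x = T cos 48.8° = 621.44 N.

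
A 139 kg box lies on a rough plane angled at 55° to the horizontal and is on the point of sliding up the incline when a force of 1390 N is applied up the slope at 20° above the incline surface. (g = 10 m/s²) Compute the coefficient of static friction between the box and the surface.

μ ≈ 0.521

On the verge of sliding up the incline, friction is at its maximum μN and acts down the slope.
Perpendicular to incline: N = W cos 55° − P sin 20° = 797.3 − 475.4 = 321.9 N.
Along incline: P cos 20° − μN = W sin 55° → μ = −(W sin 55° − P cos 20°) / N = 0.5206.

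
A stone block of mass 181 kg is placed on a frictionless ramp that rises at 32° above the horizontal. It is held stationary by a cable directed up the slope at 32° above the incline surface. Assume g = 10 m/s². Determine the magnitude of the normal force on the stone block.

N ≈ 936 N

Take axes along and perpendicular to the incline. Weight components: W sin 32° = 959.2 N down-slope, W cos 32° = 1535 N into the surface.
Along incline: T cos 32° = W sin 32° → T = 1131 N.
Perpendicular: N = W cos 32° − T sin 32° = 935.6 N.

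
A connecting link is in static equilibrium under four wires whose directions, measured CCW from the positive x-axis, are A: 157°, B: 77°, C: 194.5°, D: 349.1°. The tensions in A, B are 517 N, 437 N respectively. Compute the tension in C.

Resolve: ΣF_x = 517 cos 157° + 437 cos 77° + T_C cos 194.5° + T_D cos 349.1° = 0.
        ΣF_y = 517 sin 157° + 437 sin 77° + T_C sin 194.5° + T_D sin 349.1° = 0.
The known terms sum to (-377.6, 627.8) N, so -0.9681 T_C + 0.9820 T_D = 377.6 and -0.2504 T_C − 0.1891 T_D = -627.8.
Solving simultaneously: T_C = 1271 N, T_D = 1637 N.

T_C ≈ 1270 N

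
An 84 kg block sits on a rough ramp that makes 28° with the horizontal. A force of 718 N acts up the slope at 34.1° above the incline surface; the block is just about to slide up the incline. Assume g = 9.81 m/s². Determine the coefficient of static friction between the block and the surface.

μ ≈ 0.639

On the verge of sliding up the incline, friction is at its maximum μN and acts down the slope.
Perpendicular to incline: N = W cos 28° − P sin 34.1° = 727.6 − 402.5 = 325 N.
Along incline: P cos 34.1° − μN = W sin 28° → μ = −(W sin 28° − P cos 34.1°) / N = 0.6389.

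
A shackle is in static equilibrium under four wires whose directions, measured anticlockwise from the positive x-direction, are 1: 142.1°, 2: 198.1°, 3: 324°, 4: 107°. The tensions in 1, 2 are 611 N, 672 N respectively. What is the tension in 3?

Resolve: ΣF_x = 611 cos 142.1° + 672 cos 198.1° + T_3 cos 324° + T_4 cos 107° = 0.
        ΣF_y = 611 sin 142.1° + 672 sin 198.1° + T_3 sin 324° + T_4 sin 107° = 0.
The known terms sum to (-1121, 166.6) N, so 0.8090 T_3 − 0.2924 T_4 = 1121 and -0.5878 T_3 + 0.9563 T_4 = -166.6.
Solving simultaneously: T_3 = 1700 N, T_4 = 870.8 N.

T_3 ≈ 1700 N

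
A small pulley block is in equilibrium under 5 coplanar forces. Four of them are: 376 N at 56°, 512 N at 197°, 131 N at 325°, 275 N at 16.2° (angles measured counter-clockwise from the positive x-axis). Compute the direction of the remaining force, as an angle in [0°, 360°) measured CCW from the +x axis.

θ ≈ 241°

Sum the known components: ΣF_x = 92.02 N, ΣF_y = 163.6 N.
For equilibrium the remaining force must supply (−ΣF_x, −ΣF_y) = (-92.02, -163.6) N.
Magnitude = √((-92.02)² + (-163.6)²) = 187.7 N; direction = atan2(-163.6, -92.02) = 240.6°.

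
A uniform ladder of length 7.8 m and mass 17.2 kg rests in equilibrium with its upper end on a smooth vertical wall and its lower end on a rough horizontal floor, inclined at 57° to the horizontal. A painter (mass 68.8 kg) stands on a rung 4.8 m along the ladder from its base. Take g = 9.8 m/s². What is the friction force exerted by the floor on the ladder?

f ≈ 324 N

Torques about the foot: N_wall · 7.8 sin 57° = 17.2×9.8×3.9 cos 57° + 68.8×9.8×4.8 cos 57° → N_wall = 324.18 N.
ΣF_x = 0: f_floor = N_wall = 324.18 N.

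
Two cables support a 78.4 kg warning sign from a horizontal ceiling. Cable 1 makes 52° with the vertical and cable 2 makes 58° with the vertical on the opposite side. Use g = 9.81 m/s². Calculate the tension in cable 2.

T_2 ≈ 645 N

Angles from the horizontal: cable 1 is 90° − 52° = 38°, cable 2 is 90° − 58° = 32°.
Weight W = 78.4 × 9.81 = 769.1 N acts straight down.
Horizontal: T_1 cos 38° = T_2 cos 32°  →  T_1 = 1.076 T_2.
Vertical: T_1 sin 38° + T_2 sin 32° = 769.1.
Substituting the horizontal relation into the vertical equation gives 1.192 T_2 = 769.1, so T_2 = 645 N.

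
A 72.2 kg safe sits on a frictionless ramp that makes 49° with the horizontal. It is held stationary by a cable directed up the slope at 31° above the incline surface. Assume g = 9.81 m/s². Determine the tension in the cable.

Take axes along and perpendicular to the incline. Weight components: W sin 49° = 534.5 N down-slope, W cos 49° = 464.7 N into the surface.
Along incline: T cos 31° = W sin 49° → T = 623.6 N.
Perpendicular: N = W cos 49° − T sin 31° = 143.5 N.

T ≈ 624 N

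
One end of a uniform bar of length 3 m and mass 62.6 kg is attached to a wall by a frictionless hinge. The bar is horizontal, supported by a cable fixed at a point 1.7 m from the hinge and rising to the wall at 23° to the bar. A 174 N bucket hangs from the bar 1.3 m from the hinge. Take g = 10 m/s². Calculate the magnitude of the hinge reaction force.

|H| ≈ 1620 N

Take torques about the hinge: T sin 23° · 1.7 = 62.6×10×1.5 + 174×1.3 = 1165.2 N·m.
So T = 1165.2 / (0.3907 × 1.7) = 1754.2 N.
ΣF_x = 0: H_x = T cos 23° = 1614.7 N.
ΣF_y = 0: H_y = (62.6×10 + 174) − T sin 23° = 800 − 685.41 = 114.59 N.
|H| = √(H_x² + H_y²) = √((1614.7)² + (114.59)²) = 1618.8 N.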